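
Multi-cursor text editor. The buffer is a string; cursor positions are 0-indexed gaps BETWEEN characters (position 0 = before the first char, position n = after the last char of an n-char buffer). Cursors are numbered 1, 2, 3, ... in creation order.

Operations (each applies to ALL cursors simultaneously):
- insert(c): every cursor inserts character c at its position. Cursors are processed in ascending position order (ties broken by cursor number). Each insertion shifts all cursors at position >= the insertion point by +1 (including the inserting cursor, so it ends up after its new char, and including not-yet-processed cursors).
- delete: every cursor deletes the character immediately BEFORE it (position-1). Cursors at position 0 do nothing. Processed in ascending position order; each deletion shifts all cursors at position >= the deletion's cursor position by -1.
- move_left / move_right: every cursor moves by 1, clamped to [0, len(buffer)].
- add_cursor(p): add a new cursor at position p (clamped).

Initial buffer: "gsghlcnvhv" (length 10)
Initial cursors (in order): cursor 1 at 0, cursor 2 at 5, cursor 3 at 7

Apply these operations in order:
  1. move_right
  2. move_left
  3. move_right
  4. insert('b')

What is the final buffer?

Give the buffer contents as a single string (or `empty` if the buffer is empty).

After op 1 (move_right): buffer="gsghlcnvhv" (len 10), cursors c1@1 c2@6 c3@8, authorship ..........
After op 2 (move_left): buffer="gsghlcnvhv" (len 10), cursors c1@0 c2@5 c3@7, authorship ..........
After op 3 (move_right): buffer="gsghlcnvhv" (len 10), cursors c1@1 c2@6 c3@8, authorship ..........
After op 4 (insert('b')): buffer="gbsghlcbnvbhv" (len 13), cursors c1@2 c2@8 c3@11, authorship .1.....2..3..

Answer: gbsghlcbnvbhv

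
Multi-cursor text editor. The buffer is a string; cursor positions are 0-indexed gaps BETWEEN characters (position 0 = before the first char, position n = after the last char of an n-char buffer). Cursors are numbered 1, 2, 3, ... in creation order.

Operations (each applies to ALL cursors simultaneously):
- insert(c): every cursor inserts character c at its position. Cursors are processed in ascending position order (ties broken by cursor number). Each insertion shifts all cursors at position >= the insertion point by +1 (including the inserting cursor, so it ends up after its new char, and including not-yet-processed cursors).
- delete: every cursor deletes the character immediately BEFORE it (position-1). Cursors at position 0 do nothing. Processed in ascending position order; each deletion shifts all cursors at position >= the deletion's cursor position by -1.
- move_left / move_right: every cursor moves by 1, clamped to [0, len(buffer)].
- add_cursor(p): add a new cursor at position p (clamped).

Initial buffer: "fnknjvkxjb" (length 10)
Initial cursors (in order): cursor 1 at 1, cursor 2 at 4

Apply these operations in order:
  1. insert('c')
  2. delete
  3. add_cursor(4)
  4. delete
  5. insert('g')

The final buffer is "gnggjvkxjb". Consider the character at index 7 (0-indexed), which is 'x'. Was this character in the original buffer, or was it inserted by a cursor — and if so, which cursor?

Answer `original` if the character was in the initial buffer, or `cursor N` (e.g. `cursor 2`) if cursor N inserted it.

After op 1 (insert('c')): buffer="fcnkncjvkxjb" (len 12), cursors c1@2 c2@6, authorship .1...2......
After op 2 (delete): buffer="fnknjvkxjb" (len 10), cursors c1@1 c2@4, authorship ..........
After op 3 (add_cursor(4)): buffer="fnknjvkxjb" (len 10), cursors c1@1 c2@4 c3@4, authorship ..........
After op 4 (delete): buffer="njvkxjb" (len 7), cursors c1@0 c2@1 c3@1, authorship .......
After op 5 (insert('g')): buffer="gnggjvkxjb" (len 10), cursors c1@1 c2@4 c3@4, authorship 1.23......
Authorship (.=original, N=cursor N): 1 . 2 3 . . . . . .
Index 7: author = original

Answer: original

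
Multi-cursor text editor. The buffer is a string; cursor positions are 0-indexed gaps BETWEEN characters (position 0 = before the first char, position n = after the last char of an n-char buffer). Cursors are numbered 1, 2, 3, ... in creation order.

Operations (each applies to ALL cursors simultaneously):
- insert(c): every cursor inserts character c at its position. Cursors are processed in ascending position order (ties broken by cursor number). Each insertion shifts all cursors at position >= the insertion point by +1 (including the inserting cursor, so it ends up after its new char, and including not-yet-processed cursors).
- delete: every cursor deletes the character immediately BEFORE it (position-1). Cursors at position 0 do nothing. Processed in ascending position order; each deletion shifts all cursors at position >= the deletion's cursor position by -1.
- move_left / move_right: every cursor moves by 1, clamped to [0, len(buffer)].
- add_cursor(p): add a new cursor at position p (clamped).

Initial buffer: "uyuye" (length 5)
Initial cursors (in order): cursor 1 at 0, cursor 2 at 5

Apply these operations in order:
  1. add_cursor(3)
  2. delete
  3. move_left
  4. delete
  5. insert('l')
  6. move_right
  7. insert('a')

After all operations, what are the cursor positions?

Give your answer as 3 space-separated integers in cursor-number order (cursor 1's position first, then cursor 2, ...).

After op 1 (add_cursor(3)): buffer="uyuye" (len 5), cursors c1@0 c3@3 c2@5, authorship .....
After op 2 (delete): buffer="uyy" (len 3), cursors c1@0 c3@2 c2@3, authorship ...
After op 3 (move_left): buffer="uyy" (len 3), cursors c1@0 c3@1 c2@2, authorship ...
After op 4 (delete): buffer="y" (len 1), cursors c1@0 c2@0 c3@0, authorship .
After op 5 (insert('l')): buffer="llly" (len 4), cursors c1@3 c2@3 c3@3, authorship 123.
After op 6 (move_right): buffer="llly" (len 4), cursors c1@4 c2@4 c3@4, authorship 123.
After op 7 (insert('a')): buffer="lllyaaa" (len 7), cursors c1@7 c2@7 c3@7, authorship 123.123

Answer: 7 7 7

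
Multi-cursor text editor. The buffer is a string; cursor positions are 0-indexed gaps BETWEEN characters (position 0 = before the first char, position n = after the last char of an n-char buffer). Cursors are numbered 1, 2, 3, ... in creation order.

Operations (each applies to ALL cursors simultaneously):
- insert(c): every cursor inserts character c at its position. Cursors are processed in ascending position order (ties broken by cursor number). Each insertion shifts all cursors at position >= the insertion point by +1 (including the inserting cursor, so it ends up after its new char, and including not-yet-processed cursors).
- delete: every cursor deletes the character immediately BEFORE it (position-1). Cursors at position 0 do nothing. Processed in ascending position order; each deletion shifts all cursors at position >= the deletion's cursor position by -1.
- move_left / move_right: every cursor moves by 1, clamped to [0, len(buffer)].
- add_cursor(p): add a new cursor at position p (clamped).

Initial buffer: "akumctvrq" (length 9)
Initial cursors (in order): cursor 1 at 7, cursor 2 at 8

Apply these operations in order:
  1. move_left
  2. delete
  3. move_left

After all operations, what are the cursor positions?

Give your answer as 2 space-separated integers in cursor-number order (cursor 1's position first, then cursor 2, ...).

After op 1 (move_left): buffer="akumctvrq" (len 9), cursors c1@6 c2@7, authorship .........
After op 2 (delete): buffer="akumcrq" (len 7), cursors c1@5 c2@5, authorship .......
After op 3 (move_left): buffer="akumcrq" (len 7), cursors c1@4 c2@4, authorship .......

Answer: 4 4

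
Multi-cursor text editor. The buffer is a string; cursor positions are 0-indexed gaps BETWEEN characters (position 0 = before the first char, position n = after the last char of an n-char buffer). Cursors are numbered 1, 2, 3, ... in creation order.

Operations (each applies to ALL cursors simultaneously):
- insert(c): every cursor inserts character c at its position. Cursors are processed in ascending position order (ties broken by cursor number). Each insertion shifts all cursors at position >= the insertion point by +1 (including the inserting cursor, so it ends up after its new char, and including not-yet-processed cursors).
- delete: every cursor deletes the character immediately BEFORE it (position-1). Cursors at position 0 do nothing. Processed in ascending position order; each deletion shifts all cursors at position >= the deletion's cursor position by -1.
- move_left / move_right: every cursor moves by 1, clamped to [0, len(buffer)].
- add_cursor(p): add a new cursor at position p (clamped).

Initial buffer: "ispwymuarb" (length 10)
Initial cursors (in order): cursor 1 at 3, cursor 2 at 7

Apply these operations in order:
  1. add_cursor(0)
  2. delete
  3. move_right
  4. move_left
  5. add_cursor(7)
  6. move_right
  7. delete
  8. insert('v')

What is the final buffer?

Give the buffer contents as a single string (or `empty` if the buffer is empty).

Answer: vsvymvrv

Derivation:
After op 1 (add_cursor(0)): buffer="ispwymuarb" (len 10), cursors c3@0 c1@3 c2@7, authorship ..........
After op 2 (delete): buffer="iswymarb" (len 8), cursors c3@0 c1@2 c2@5, authorship ........
After op 3 (move_right): buffer="iswymarb" (len 8), cursors c3@1 c1@3 c2@6, authorship ........
After op 4 (move_left): buffer="iswymarb" (len 8), cursors c3@0 c1@2 c2@5, authorship ........
After op 5 (add_cursor(7)): buffer="iswymarb" (len 8), cursors c3@0 c1@2 c2@5 c4@7, authorship ........
After op 6 (move_right): buffer="iswymarb" (len 8), cursors c3@1 c1@3 c2@6 c4@8, authorship ........
After op 7 (delete): buffer="symr" (len 4), cursors c3@0 c1@1 c2@3 c4@4, authorship ....
After op 8 (insert('v')): buffer="vsvymvrv" (len 8), cursors c3@1 c1@3 c2@6 c4@8, authorship 3.1..2.4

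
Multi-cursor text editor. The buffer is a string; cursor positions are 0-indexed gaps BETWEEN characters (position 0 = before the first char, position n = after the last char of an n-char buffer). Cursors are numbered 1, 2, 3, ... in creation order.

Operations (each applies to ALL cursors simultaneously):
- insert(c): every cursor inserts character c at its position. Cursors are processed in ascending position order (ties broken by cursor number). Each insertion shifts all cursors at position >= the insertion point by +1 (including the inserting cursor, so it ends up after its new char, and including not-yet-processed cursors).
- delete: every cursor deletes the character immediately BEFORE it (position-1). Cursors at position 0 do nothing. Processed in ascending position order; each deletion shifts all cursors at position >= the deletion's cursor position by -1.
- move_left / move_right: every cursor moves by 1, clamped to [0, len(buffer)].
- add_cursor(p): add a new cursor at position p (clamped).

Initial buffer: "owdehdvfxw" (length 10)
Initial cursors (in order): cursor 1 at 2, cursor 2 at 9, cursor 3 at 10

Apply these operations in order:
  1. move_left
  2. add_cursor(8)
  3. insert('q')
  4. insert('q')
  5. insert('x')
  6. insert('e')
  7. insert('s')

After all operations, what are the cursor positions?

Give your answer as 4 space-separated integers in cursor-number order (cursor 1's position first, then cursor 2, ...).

After op 1 (move_left): buffer="owdehdvfxw" (len 10), cursors c1@1 c2@8 c3@9, authorship ..........
After op 2 (add_cursor(8)): buffer="owdehdvfxw" (len 10), cursors c1@1 c2@8 c4@8 c3@9, authorship ..........
After op 3 (insert('q')): buffer="oqwdehdvfqqxqw" (len 14), cursors c1@2 c2@11 c4@11 c3@13, authorship .1.......24.3.
After op 4 (insert('q')): buffer="oqqwdehdvfqqqqxqqw" (len 18), cursors c1@3 c2@14 c4@14 c3@17, authorship .11.......2424.33.
After op 5 (insert('x')): buffer="oqqxwdehdvfqqqqxxxqqxw" (len 22), cursors c1@4 c2@17 c4@17 c3@21, authorship .111.......242424.333.
After op 6 (insert('e')): buffer="oqqxewdehdvfqqqqxxeexqqxew" (len 26), cursors c1@5 c2@20 c4@20 c3@25, authorship .1111.......24242424.3333.
After op 7 (insert('s')): buffer="oqqxeswdehdvfqqqqxxeessxqqxesw" (len 30), cursors c1@6 c2@23 c4@23 c3@29, authorship .11111.......2424242424.33333.

Answer: 6 23 29 23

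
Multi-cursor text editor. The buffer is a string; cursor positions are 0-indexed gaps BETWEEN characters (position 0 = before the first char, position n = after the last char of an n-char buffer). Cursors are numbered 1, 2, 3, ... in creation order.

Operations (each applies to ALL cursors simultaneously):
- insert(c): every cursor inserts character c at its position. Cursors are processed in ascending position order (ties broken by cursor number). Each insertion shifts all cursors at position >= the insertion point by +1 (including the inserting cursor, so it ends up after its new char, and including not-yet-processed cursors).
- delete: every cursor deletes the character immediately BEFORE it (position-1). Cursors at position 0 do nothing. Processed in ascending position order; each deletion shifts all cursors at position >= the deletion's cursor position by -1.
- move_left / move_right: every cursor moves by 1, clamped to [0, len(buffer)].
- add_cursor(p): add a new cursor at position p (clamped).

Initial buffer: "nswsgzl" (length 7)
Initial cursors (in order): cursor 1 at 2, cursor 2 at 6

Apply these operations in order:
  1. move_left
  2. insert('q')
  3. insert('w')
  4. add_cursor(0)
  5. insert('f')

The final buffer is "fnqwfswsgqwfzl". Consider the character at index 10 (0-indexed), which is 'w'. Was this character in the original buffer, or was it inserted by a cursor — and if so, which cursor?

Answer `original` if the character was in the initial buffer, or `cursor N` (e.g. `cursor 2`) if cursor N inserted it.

Answer: cursor 2

Derivation:
After op 1 (move_left): buffer="nswsgzl" (len 7), cursors c1@1 c2@5, authorship .......
After op 2 (insert('q')): buffer="nqswsgqzl" (len 9), cursors c1@2 c2@7, authorship .1....2..
After op 3 (insert('w')): buffer="nqwswsgqwzl" (len 11), cursors c1@3 c2@9, authorship .11....22..
After op 4 (add_cursor(0)): buffer="nqwswsgqwzl" (len 11), cursors c3@0 c1@3 c2@9, authorship .11....22..
After op 5 (insert('f')): buffer="fnqwfswsgqwfzl" (len 14), cursors c3@1 c1@5 c2@12, authorship 3.111....222..
Authorship (.=original, N=cursor N): 3 . 1 1 1 . . . . 2 2 2 . .
Index 10: author = 2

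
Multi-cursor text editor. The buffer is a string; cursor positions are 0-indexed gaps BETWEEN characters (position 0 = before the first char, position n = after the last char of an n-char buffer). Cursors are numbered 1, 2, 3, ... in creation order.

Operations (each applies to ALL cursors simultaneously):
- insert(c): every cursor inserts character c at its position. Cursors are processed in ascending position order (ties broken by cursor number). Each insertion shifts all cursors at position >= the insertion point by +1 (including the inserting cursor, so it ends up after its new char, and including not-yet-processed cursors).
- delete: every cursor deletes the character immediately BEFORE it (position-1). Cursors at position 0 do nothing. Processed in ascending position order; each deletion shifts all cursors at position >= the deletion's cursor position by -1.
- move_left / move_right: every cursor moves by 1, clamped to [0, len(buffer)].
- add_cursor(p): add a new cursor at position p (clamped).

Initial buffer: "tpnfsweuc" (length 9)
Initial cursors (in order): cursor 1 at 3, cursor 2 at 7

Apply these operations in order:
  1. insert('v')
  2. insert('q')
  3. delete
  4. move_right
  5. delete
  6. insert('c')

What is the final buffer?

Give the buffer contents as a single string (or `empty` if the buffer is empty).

Answer: tpnvcswevcc

Derivation:
After op 1 (insert('v')): buffer="tpnvfswevuc" (len 11), cursors c1@4 c2@9, authorship ...1....2..
After op 2 (insert('q')): buffer="tpnvqfswevquc" (len 13), cursors c1@5 c2@11, authorship ...11....22..
After op 3 (delete): buffer="tpnvfswevuc" (len 11), cursors c1@4 c2@9, authorship ...1....2..
After op 4 (move_right): buffer="tpnvfswevuc" (len 11), cursors c1@5 c2@10, authorship ...1....2..
After op 5 (delete): buffer="tpnvswevc" (len 9), cursors c1@4 c2@8, authorship ...1...2.
After op 6 (insert('c')): buffer="tpnvcswevcc" (len 11), cursors c1@5 c2@10, authorship ...11...22.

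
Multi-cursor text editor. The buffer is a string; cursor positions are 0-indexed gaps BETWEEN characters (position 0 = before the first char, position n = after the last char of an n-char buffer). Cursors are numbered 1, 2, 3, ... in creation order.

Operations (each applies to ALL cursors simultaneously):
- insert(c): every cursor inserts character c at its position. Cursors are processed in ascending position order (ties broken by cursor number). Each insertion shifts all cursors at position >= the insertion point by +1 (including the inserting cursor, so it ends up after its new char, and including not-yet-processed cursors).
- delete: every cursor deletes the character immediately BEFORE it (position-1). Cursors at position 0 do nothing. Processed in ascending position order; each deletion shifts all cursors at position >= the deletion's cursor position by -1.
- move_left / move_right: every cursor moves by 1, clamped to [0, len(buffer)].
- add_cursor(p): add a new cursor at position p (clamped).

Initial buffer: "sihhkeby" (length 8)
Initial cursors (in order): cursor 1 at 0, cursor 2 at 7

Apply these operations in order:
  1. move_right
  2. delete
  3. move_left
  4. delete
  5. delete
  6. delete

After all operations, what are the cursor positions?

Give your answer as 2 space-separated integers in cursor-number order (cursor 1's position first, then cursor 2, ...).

After op 1 (move_right): buffer="sihhkeby" (len 8), cursors c1@1 c2@8, authorship ........
After op 2 (delete): buffer="ihhkeb" (len 6), cursors c1@0 c2@6, authorship ......
After op 3 (move_left): buffer="ihhkeb" (len 6), cursors c1@0 c2@5, authorship ......
After op 4 (delete): buffer="ihhkb" (len 5), cursors c1@0 c2@4, authorship .....
After op 5 (delete): buffer="ihhb" (len 4), cursors c1@0 c2@3, authorship ....
After op 6 (delete): buffer="ihb" (len 3), cursors c1@0 c2@2, authorship ...

Answer: 0 2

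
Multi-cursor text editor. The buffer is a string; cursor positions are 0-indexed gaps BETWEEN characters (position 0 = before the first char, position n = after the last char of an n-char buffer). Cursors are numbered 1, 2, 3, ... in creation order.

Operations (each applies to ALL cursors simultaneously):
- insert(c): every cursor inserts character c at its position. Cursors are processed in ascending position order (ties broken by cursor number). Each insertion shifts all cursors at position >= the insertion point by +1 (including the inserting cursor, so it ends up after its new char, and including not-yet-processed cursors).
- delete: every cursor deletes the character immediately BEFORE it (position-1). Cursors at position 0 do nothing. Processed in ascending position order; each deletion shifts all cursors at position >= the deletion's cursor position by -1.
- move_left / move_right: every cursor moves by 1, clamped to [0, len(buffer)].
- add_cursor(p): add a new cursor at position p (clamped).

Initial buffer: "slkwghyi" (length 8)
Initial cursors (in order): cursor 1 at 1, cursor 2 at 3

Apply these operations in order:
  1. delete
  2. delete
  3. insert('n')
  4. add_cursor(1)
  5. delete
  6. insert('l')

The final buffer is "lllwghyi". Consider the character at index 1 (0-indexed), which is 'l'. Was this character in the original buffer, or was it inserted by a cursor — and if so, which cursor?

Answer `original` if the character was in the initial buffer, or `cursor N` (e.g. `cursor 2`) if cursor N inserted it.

After op 1 (delete): buffer="lwghyi" (len 6), cursors c1@0 c2@1, authorship ......
After op 2 (delete): buffer="wghyi" (len 5), cursors c1@0 c2@0, authorship .....
After op 3 (insert('n')): buffer="nnwghyi" (len 7), cursors c1@2 c2@2, authorship 12.....
After op 4 (add_cursor(1)): buffer="nnwghyi" (len 7), cursors c3@1 c1@2 c2@2, authorship 12.....
After op 5 (delete): buffer="wghyi" (len 5), cursors c1@0 c2@0 c3@0, authorship .....
After op 6 (insert('l')): buffer="lllwghyi" (len 8), cursors c1@3 c2@3 c3@3, authorship 123.....
Authorship (.=original, N=cursor N): 1 2 3 . . . . .
Index 1: author = 2

Answer: cursor 2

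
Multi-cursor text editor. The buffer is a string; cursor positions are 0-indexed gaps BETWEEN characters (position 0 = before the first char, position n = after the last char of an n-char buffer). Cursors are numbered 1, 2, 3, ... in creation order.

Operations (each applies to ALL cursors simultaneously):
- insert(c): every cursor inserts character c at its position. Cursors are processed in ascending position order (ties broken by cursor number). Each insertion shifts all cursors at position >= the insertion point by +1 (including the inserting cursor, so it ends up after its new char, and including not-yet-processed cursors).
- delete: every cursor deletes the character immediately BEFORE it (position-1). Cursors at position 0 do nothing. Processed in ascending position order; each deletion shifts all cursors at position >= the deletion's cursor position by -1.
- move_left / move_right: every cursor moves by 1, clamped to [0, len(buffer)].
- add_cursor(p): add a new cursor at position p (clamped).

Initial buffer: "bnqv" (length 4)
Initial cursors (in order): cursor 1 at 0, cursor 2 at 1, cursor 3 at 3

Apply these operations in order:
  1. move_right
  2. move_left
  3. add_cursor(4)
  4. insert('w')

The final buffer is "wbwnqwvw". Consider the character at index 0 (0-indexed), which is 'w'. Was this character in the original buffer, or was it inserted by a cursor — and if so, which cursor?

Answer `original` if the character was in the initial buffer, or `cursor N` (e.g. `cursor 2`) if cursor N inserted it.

Answer: cursor 1

Derivation:
After op 1 (move_right): buffer="bnqv" (len 4), cursors c1@1 c2@2 c3@4, authorship ....
After op 2 (move_left): buffer="bnqv" (len 4), cursors c1@0 c2@1 c3@3, authorship ....
After op 3 (add_cursor(4)): buffer="bnqv" (len 4), cursors c1@0 c2@1 c3@3 c4@4, authorship ....
After op 4 (insert('w')): buffer="wbwnqwvw" (len 8), cursors c1@1 c2@3 c3@6 c4@8, authorship 1.2..3.4
Authorship (.=original, N=cursor N): 1 . 2 . . 3 . 4
Index 0: author = 1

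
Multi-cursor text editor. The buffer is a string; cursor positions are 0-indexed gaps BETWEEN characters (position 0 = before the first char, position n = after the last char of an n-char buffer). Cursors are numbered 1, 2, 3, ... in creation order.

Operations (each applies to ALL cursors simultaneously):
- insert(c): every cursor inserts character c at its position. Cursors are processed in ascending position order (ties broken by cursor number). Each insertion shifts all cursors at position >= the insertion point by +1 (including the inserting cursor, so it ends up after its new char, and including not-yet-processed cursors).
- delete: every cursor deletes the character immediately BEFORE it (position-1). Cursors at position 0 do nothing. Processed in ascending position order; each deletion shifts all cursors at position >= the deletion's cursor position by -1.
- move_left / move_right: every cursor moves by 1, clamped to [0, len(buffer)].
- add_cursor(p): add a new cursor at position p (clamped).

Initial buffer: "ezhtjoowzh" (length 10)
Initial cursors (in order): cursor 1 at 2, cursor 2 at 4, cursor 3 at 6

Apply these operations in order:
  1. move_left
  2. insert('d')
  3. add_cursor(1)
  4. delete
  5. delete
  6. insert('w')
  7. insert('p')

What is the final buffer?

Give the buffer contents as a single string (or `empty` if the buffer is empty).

Answer: wwppzwptwpoowzh

Derivation:
After op 1 (move_left): buffer="ezhtjoowzh" (len 10), cursors c1@1 c2@3 c3@5, authorship ..........
After op 2 (insert('d')): buffer="edzhdtjdoowzh" (len 13), cursors c1@2 c2@5 c3@8, authorship .1..2..3.....
After op 3 (add_cursor(1)): buffer="edzhdtjdoowzh" (len 13), cursors c4@1 c1@2 c2@5 c3@8, authorship .1..2..3.....
After op 4 (delete): buffer="zhtjoowzh" (len 9), cursors c1@0 c4@0 c2@2 c3@4, authorship .........
After op 5 (delete): buffer="ztoowzh" (len 7), cursors c1@0 c4@0 c2@1 c3@2, authorship .......
After op 6 (insert('w')): buffer="wwzwtwoowzh" (len 11), cursors c1@2 c4@2 c2@4 c3@6, authorship 14.2.3.....
After op 7 (insert('p')): buffer="wwppzwptwpoowzh" (len 15), cursors c1@4 c4@4 c2@7 c3@10, authorship 1414.22.33.....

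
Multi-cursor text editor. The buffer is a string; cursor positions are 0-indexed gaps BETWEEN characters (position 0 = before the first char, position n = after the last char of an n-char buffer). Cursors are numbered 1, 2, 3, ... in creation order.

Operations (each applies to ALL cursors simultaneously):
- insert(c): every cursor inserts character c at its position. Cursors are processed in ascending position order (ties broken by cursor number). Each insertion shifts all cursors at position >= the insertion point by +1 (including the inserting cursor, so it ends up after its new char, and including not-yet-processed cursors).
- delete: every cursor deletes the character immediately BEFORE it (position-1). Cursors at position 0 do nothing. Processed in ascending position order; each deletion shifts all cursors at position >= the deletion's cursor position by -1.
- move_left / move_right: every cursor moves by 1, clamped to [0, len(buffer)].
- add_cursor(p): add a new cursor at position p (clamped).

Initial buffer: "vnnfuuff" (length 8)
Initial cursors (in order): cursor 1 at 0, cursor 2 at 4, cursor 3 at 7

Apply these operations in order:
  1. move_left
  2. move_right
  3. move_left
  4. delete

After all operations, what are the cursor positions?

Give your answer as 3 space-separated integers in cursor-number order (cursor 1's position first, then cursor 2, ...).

After op 1 (move_left): buffer="vnnfuuff" (len 8), cursors c1@0 c2@3 c3@6, authorship ........
After op 2 (move_right): buffer="vnnfuuff" (len 8), cursors c1@1 c2@4 c3@7, authorship ........
After op 3 (move_left): buffer="vnnfuuff" (len 8), cursors c1@0 c2@3 c3@6, authorship ........
After op 4 (delete): buffer="vnfuff" (len 6), cursors c1@0 c2@2 c3@4, authorship ......

Answer: 0 2 4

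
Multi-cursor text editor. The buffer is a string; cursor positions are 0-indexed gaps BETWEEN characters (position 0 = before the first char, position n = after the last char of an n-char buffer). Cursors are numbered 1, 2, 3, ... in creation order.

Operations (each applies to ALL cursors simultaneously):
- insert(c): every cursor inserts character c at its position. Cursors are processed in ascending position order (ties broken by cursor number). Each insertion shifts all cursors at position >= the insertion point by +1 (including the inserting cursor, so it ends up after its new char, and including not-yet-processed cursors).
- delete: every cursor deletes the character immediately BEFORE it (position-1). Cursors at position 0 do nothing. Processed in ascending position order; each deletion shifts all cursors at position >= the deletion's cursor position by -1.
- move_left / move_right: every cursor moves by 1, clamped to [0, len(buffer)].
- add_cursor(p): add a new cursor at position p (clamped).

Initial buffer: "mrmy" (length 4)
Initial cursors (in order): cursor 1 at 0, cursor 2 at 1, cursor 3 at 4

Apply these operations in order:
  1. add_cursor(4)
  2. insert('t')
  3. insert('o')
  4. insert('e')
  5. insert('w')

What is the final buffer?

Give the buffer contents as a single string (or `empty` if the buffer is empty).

After op 1 (add_cursor(4)): buffer="mrmy" (len 4), cursors c1@0 c2@1 c3@4 c4@4, authorship ....
After op 2 (insert('t')): buffer="tmtrmytt" (len 8), cursors c1@1 c2@3 c3@8 c4@8, authorship 1.2...34
After op 3 (insert('o')): buffer="tomtormyttoo" (len 12), cursors c1@2 c2@5 c3@12 c4@12, authorship 11.22...3434
After op 4 (insert('e')): buffer="toemtoermyttooee" (len 16), cursors c1@3 c2@7 c3@16 c4@16, authorship 111.222...343434
After op 5 (insert('w')): buffer="toewmtoewrmyttooeeww" (len 20), cursors c1@4 c2@9 c3@20 c4@20, authorship 1111.2222...34343434

Answer: toewmtoewrmyttooeeww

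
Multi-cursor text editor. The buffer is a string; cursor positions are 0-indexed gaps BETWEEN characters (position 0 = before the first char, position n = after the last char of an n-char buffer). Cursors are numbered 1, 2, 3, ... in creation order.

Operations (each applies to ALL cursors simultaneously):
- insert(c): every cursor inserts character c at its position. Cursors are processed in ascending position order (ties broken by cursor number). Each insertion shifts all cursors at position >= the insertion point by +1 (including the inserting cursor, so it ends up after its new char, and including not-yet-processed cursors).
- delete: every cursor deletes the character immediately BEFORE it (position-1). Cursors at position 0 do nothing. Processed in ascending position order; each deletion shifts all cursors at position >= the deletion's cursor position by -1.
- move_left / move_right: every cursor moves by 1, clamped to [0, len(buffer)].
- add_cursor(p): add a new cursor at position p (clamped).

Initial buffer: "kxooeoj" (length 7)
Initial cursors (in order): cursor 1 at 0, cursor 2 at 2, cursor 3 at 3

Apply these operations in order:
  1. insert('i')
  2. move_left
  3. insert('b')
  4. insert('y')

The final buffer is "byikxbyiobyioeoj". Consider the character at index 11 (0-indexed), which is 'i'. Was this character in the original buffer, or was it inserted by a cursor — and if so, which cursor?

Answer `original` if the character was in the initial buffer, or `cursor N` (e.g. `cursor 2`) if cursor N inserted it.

Answer: cursor 3

Derivation:
After op 1 (insert('i')): buffer="ikxioioeoj" (len 10), cursors c1@1 c2@4 c3@6, authorship 1..2.3....
After op 2 (move_left): buffer="ikxioioeoj" (len 10), cursors c1@0 c2@3 c3@5, authorship 1..2.3....
After op 3 (insert('b')): buffer="bikxbiobioeoj" (len 13), cursors c1@1 c2@5 c3@8, authorship 11..22.33....
After op 4 (insert('y')): buffer="byikxbyiobyioeoj" (len 16), cursors c1@2 c2@7 c3@11, authorship 111..222.333....
Authorship (.=original, N=cursor N): 1 1 1 . . 2 2 2 . 3 3 3 . . . .
Index 11: author = 3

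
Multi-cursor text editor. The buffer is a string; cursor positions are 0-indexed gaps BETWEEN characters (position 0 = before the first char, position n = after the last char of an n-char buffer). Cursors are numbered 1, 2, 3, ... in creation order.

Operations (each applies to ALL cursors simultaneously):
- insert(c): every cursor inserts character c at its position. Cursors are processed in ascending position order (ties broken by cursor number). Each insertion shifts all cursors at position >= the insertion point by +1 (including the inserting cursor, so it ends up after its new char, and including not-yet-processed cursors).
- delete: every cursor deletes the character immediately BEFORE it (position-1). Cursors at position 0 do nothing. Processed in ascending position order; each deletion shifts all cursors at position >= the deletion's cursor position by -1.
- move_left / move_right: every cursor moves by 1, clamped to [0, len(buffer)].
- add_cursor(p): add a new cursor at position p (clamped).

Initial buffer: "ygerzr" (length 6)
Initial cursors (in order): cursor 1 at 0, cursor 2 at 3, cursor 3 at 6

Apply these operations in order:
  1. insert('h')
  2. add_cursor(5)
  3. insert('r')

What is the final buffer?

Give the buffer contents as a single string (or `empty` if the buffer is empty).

Answer: hrygehrrrzrhr

Derivation:
After op 1 (insert('h')): buffer="hygehrzrh" (len 9), cursors c1@1 c2@5 c3@9, authorship 1...2...3
After op 2 (add_cursor(5)): buffer="hygehrzrh" (len 9), cursors c1@1 c2@5 c4@5 c3@9, authorship 1...2...3
After op 3 (insert('r')): buffer="hrygehrrrzrhr" (len 13), cursors c1@2 c2@8 c4@8 c3@13, authorship 11...224...33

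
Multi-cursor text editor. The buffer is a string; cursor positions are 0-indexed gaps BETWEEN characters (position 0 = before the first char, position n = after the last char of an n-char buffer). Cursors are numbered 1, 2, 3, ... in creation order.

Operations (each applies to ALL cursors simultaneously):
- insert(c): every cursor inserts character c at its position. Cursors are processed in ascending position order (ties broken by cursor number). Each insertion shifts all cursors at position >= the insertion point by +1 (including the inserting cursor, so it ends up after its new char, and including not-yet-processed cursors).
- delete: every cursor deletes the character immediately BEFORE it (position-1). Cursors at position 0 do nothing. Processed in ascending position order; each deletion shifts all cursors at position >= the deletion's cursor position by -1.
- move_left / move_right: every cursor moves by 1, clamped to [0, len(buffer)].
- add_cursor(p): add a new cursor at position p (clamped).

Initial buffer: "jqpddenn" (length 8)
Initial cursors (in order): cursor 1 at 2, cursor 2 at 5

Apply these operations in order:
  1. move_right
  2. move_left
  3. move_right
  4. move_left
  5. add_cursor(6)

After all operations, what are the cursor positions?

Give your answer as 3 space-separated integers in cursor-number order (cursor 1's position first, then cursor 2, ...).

Answer: 2 5 6

Derivation:
After op 1 (move_right): buffer="jqpddenn" (len 8), cursors c1@3 c2@6, authorship ........
After op 2 (move_left): buffer="jqpddenn" (len 8), cursors c1@2 c2@5, authorship ........
After op 3 (move_right): buffer="jqpddenn" (len 8), cursors c1@3 c2@6, authorship ........
After op 4 (move_left): buffer="jqpddenn" (len 8), cursors c1@2 c2@5, authorship ........
After op 5 (add_cursor(6)): buffer="jqpddenn" (len 8), cursors c1@2 c2@5 c3@6, authorship ........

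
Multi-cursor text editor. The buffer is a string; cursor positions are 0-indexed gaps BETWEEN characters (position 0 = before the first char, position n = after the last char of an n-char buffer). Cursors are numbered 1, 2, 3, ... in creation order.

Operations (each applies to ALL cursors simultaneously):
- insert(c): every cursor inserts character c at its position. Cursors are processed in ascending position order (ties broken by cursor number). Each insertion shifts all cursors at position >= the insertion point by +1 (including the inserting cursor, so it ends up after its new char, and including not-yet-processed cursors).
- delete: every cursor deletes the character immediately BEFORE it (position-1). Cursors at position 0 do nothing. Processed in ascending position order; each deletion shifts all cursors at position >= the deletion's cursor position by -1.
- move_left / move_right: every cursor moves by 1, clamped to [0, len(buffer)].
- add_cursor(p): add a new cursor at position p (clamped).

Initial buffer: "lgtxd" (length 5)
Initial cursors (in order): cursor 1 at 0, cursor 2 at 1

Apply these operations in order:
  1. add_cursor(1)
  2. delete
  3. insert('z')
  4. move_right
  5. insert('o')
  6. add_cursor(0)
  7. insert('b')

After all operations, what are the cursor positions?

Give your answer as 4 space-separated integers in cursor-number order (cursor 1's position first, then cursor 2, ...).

After op 1 (add_cursor(1)): buffer="lgtxd" (len 5), cursors c1@0 c2@1 c3@1, authorship .....
After op 2 (delete): buffer="gtxd" (len 4), cursors c1@0 c2@0 c3@0, authorship ....
After op 3 (insert('z')): buffer="zzzgtxd" (len 7), cursors c1@3 c2@3 c3@3, authorship 123....
After op 4 (move_right): buffer="zzzgtxd" (len 7), cursors c1@4 c2@4 c3@4, authorship 123....
After op 5 (insert('o')): buffer="zzzgoootxd" (len 10), cursors c1@7 c2@7 c3@7, authorship 123.123...
After op 6 (add_cursor(0)): buffer="zzzgoootxd" (len 10), cursors c4@0 c1@7 c2@7 c3@7, authorship 123.123...
After op 7 (insert('b')): buffer="bzzzgooobbbtxd" (len 14), cursors c4@1 c1@11 c2@11 c3@11, authorship 4123.123123...

Answer: 11 11 11 1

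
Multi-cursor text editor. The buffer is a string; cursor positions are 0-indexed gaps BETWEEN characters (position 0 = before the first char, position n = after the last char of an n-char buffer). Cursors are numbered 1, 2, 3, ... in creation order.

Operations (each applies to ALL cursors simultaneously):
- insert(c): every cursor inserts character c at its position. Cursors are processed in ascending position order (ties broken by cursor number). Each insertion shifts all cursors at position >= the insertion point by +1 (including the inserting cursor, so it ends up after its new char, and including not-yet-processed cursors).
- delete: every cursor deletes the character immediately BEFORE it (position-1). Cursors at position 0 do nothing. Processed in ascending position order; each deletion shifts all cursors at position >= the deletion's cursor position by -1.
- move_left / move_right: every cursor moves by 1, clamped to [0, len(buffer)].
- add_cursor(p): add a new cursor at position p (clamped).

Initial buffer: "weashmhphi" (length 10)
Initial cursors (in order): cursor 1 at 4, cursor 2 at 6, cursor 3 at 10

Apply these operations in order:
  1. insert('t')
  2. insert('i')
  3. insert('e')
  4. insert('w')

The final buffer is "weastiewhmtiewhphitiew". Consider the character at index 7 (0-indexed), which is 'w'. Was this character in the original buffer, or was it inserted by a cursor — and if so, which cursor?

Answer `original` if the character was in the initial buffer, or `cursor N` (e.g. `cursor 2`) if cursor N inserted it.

Answer: cursor 1

Derivation:
After op 1 (insert('t')): buffer="weasthmthphit" (len 13), cursors c1@5 c2@8 c3@13, authorship ....1..2....3
After op 2 (insert('i')): buffer="weastihmtihphiti" (len 16), cursors c1@6 c2@10 c3@16, authorship ....11..22....33
After op 3 (insert('e')): buffer="weastiehmtiehphitie" (len 19), cursors c1@7 c2@12 c3@19, authorship ....111..222....333
After op 4 (insert('w')): buffer="weastiewhmtiewhphitiew" (len 22), cursors c1@8 c2@14 c3@22, authorship ....1111..2222....3333
Authorship (.=original, N=cursor N): . . . . 1 1 1 1 . . 2 2 2 2 . . . . 3 3 3 3
Index 7: author = 1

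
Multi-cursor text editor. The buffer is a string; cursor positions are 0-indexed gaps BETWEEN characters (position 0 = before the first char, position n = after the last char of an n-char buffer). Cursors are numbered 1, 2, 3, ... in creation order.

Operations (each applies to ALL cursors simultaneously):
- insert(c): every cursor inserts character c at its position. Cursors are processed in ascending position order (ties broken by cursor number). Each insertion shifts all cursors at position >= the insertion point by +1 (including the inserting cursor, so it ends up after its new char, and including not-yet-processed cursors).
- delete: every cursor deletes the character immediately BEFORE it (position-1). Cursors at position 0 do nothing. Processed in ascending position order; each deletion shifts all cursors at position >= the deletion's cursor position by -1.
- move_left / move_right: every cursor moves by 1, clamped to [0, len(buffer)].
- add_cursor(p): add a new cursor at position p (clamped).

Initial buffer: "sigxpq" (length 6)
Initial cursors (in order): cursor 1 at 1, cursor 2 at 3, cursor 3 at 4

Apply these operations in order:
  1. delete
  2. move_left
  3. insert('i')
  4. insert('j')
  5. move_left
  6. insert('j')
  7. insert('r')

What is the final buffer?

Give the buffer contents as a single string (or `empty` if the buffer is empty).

Answer: iiijjjjjrrrjipq

Derivation:
After op 1 (delete): buffer="ipq" (len 3), cursors c1@0 c2@1 c3@1, authorship ...
After op 2 (move_left): buffer="ipq" (len 3), cursors c1@0 c2@0 c3@0, authorship ...
After op 3 (insert('i')): buffer="iiiipq" (len 6), cursors c1@3 c2@3 c3@3, authorship 123...
After op 4 (insert('j')): buffer="iiijjjipq" (len 9), cursors c1@6 c2@6 c3@6, authorship 123123...
After op 5 (move_left): buffer="iiijjjipq" (len 9), cursors c1@5 c2@5 c3@5, authorship 123123...
After op 6 (insert('j')): buffer="iiijjjjjjipq" (len 12), cursors c1@8 c2@8 c3@8, authorship 123121233...
After op 7 (insert('r')): buffer="iiijjjjjrrrjipq" (len 15), cursors c1@11 c2@11 c3@11, authorship 123121231233...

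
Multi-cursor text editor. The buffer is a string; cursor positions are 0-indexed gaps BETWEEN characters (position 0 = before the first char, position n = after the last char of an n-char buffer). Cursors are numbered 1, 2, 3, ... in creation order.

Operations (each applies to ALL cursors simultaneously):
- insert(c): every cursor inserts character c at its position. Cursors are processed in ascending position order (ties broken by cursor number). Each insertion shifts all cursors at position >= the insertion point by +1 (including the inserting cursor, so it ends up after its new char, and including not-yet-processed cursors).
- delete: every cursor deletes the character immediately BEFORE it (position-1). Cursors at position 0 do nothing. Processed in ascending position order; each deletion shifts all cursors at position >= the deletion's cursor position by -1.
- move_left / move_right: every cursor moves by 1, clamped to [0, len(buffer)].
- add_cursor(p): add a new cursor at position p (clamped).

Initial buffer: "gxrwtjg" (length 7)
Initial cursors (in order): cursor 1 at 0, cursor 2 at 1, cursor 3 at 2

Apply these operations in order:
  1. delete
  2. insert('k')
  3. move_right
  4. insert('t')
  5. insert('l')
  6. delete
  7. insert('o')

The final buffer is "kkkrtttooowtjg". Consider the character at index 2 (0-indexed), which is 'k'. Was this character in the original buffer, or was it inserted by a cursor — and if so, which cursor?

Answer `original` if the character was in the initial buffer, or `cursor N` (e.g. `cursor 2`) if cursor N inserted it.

After op 1 (delete): buffer="rwtjg" (len 5), cursors c1@0 c2@0 c3@0, authorship .....
After op 2 (insert('k')): buffer="kkkrwtjg" (len 8), cursors c1@3 c2@3 c3@3, authorship 123.....
After op 3 (move_right): buffer="kkkrwtjg" (len 8), cursors c1@4 c2@4 c3@4, authorship 123.....
After op 4 (insert('t')): buffer="kkkrtttwtjg" (len 11), cursors c1@7 c2@7 c3@7, authorship 123.123....
After op 5 (insert('l')): buffer="kkkrtttlllwtjg" (len 14), cursors c1@10 c2@10 c3@10, authorship 123.123123....
After op 6 (delete): buffer="kkkrtttwtjg" (len 11), cursors c1@7 c2@7 c3@7, authorship 123.123....
After op 7 (insert('o')): buffer="kkkrtttooowtjg" (len 14), cursors c1@10 c2@10 c3@10, authorship 123.123123....
Authorship (.=original, N=cursor N): 1 2 3 . 1 2 3 1 2 3 . . . .
Index 2: author = 3

Answer: cursor 3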